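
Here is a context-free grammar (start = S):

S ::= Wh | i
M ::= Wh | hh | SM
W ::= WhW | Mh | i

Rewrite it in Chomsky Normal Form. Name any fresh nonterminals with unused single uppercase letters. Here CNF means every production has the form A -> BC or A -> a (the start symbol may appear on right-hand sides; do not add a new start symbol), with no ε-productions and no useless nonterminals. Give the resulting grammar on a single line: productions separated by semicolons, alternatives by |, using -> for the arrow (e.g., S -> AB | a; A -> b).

No ε-productions.
No unit productions to eliminate.
TERM: introduce A -> h and substitute in every rule of length ≥2.
BIN: W -> WAW becomes W -> WB, B -> AW.

S -> i | WA; A -> h; B -> AW; M -> AA | SM | WA; W -> i | MA | WB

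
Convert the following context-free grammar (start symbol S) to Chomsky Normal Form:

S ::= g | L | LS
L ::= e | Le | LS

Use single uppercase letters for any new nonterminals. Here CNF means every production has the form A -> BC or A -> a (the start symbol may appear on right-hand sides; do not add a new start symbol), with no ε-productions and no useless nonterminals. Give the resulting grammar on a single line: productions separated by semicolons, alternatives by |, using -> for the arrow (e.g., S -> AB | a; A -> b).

S -> e | g | LA | LS; A -> e; L -> e | LA | LS

No ε-productions.
After unit-elimination: S -> e | g | LS | Le; L -> e | LS | Le.
TERM: introduce A -> e and substitute in every rule of length ≥2.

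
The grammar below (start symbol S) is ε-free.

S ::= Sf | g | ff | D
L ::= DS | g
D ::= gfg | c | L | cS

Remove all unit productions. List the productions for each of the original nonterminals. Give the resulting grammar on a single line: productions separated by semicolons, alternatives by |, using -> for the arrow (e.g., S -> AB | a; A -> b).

S -> c | g | DS | Sf | cS | ff | gfg; D -> c | g | DS | cS | gfg; L -> g | DS

Unit productions: D->L, S->D.
Unit pairs (A ⇒* B via units): (D,L), (S,D), (S,L).
S: inherits non-unit rules of {D, L, S} → DS | Sf | c | cS | ff | g | gfg.
D: inherits non-unit rules of {D, L} → DS | c | cS | g | gfg.
L: inherits non-unit rules of {L} → DS | g.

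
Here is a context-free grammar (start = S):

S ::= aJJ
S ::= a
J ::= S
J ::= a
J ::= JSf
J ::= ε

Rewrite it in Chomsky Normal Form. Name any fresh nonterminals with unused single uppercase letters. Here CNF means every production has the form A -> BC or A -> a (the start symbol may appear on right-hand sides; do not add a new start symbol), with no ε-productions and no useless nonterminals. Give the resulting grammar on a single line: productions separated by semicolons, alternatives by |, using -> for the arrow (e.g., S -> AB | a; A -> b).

S -> a | BE | BJ; A -> f; B -> a; C -> JJ; D -> SA; E -> JJ; J -> a | BC | BJ | JD | SA

Nullable: {J}; after ε-elimination: S -> a | aJ | aJJ; J -> S | a | Sf | JSf.
After unit-elimination: S -> a | aJ | aJJ; J -> a | Sf | aJ | JSf | aJJ.
TERM: introduce B -> a, A -> f and substitute in every rule of length ≥2.
BIN: J -> BJJ becomes J -> BC, C -> JJ; J -> JSA becomes J -> JD, D -> SA; S -> BJJ becomes S -> BE, E -> JJ.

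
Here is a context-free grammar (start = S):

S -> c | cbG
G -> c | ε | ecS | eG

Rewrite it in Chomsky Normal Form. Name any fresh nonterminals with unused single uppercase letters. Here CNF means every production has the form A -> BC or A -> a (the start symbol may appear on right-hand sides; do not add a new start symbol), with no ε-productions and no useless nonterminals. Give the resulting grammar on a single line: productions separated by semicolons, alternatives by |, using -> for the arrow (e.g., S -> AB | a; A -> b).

Nullable: {G}; after ε-elimination: S -> c | cb | cbG; G -> c | e | eG | ecS.
No unit productions to eliminate.
TERM: introduce C -> b, B -> c, A -> e and substitute in every rule of length ≥2.
BIN: G -> ABS becomes G -> AD, D -> BS; S -> BCG becomes S -> BE, E -> CG.

S -> c | BC | BE; A -> e; B -> c; C -> b; D -> BS; E -> CG; G -> c | e | AD | AG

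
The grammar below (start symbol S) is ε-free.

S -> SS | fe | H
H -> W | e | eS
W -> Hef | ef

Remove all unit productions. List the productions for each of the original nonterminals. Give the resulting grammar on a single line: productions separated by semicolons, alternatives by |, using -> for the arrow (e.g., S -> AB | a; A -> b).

S -> e | SS | eS | ef | fe | Hef; H -> e | eS | ef | Hef; W -> ef | Hef

Unit productions: H->W, S->H.
Unit pairs (A ⇒* B via units): (H,W), (S,H), (S,W).
S: inherits non-unit rules of {H, S, W} → Hef | SS | e | eS | ef | fe.
H: inherits non-unit rules of {H, W} → Hef | e | eS | ef.
W: inherits non-unit rules of {W} → Hef | ef.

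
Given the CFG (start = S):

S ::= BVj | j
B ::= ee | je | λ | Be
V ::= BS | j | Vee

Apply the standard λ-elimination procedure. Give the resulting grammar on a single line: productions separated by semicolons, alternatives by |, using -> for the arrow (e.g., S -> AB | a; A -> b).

S -> j | Vj | BVj; B -> e | Be | ee | je; V -> S | j | BS | Vee

Nullable set: {B}.
S -> BVj: B nullable, giving BVj | Vj.
Drop B -> λ.
B -> Be: B nullable, giving Be | e.
V -> BS: B nullable, giving BS | S.
Unchanged (no nullable symbols): S -> j; B -> ee; B -> je; V -> Vee; V -> j.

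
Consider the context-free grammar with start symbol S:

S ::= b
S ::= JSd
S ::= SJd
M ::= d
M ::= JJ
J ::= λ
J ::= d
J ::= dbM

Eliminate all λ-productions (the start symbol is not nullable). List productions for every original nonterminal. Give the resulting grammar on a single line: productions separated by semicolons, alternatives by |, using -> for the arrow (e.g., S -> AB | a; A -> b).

S -> b | Sd | JSd | SJd; J -> d | db | dbM; M -> J | d | JJ

Nullable set: {J, M}.
S -> JSd: J nullable, giving JSd | Sd.
S -> SJd: J nullable, giving SJd | Sd.
Drop J -> λ.
J -> dbM: M nullable, giving db | dbM.
M -> JJ: J, J nullable, giving J | JJ.
Unchanged (no nullable symbols): S -> b; J -> d; M -> d.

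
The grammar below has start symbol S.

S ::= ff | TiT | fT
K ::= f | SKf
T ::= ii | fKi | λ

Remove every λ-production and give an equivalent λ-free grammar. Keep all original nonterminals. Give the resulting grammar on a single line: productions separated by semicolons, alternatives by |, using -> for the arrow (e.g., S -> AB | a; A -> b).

Nullable set: {T}.
S -> TiT: T, T nullable, giving Ti | TiT | i | iT.
S -> fT: T nullable, giving f | fT.
Drop T -> λ.
Unchanged (no nullable symbols): S -> ff; K -> SKf; K -> f; T -> fKi; T -> ii.

S -> f | i | Ti | fT | ff | iT | TiT; K -> f | SKf; T -> ii | fKi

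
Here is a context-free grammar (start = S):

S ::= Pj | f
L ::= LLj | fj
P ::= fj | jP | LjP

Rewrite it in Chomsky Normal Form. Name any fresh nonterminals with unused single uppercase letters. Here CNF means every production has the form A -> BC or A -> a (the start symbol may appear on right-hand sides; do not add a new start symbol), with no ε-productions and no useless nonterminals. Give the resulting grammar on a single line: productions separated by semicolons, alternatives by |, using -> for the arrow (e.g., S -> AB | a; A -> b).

No ε-productions.
No unit productions to eliminate.
TERM: introduce B -> f, A -> j and substitute in every rule of length ≥2.
BIN: L -> LLA becomes L -> LC, C -> LA; P -> LAP becomes P -> LD, D -> AP.

S -> f | PA; A -> j; B -> f; C -> LA; D -> AP; L -> BA | LC; P -> AP | BA | LD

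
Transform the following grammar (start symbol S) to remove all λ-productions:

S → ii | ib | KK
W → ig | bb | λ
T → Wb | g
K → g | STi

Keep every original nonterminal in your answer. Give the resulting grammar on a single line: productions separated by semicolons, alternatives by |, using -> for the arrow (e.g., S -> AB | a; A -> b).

Nullable set: {W}.
T -> Wb: W nullable, giving Wb | b.
Drop W -> λ.
Unchanged (no nullable symbols): S -> KK; S -> ib; S -> ii; K -> STi; K -> g; T -> g; W -> bb; W -> ig.

S -> KK | ib | ii; K -> g | STi; T -> b | g | Wb; W -> bb | ig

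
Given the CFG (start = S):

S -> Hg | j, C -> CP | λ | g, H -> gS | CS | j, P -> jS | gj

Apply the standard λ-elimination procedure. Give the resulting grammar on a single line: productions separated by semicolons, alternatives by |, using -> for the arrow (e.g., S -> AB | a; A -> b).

S -> j | Hg; C -> P | g | CP; H -> S | j | CS | gS; P -> gj | jS

Nullable set: {C}.
Drop C -> λ.
C -> CP: C nullable, giving CP | P.
H -> CS: C nullable, giving CS | S.
Unchanged (no nullable symbols): S -> Hg; S -> j; C -> g; H -> gS; H -> j; P -> gj; P -> jS.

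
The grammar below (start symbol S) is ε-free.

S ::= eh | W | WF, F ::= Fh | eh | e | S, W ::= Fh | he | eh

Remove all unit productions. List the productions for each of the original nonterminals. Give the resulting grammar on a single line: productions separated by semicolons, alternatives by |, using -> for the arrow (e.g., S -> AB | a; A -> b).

Unit productions: F->S, S->W.
Unit pairs (A ⇒* B via units): (F,S), (F,W), (S,W).
S: inherits non-unit rules of {S, W} → Fh | WF | eh | he.
F: inherits non-unit rules of {F, S, W} → Fh | WF | e | eh | he.
W: inherits non-unit rules of {W} → Fh | eh | he.

S -> Fh | WF | eh | he; F -> e | Fh | WF | eh | he; W -> Fh | eh | he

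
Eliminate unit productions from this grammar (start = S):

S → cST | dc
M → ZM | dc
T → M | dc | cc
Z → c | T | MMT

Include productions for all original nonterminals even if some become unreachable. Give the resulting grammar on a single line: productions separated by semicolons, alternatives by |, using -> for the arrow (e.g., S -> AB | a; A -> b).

Unit productions: T->M, Z->T.
Unit pairs (A ⇒* B via units): (T,M), (Z,M), (Z,T).
S: inherits non-unit rules of {S} → cST | dc.
M: inherits non-unit rules of {M} → ZM | dc.
T: inherits non-unit rules of {M, T} → ZM | cc | dc.
Z: inherits non-unit rules of {M, T, Z} → MMT | ZM | c | cc | dc.

S -> dc | cST; M -> ZM | dc; T -> ZM | cc | dc; Z -> c | ZM | cc | dc | MMT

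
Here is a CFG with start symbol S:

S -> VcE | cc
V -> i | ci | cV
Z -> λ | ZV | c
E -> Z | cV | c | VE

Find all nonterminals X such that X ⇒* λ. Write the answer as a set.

Directly nullable (have an ε-rule): {Z}.
E is nullable via E -> Z (every symbol on the right is already known nullable).
Not nullable: S, V — each has a terminal in every rule's right-hand side or depends on a non-nullable symbol.

{E, Z}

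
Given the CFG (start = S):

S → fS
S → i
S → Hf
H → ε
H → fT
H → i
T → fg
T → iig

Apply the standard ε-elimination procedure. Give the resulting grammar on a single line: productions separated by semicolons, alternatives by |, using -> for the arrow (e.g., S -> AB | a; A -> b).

Nullable set: {H}.
S -> Hf: H nullable, giving Hf | f.
Drop H -> ε.
Unchanged (no nullable symbols): S -> fS; S -> i; H -> fT; H -> i; T -> fg; T -> iig.

S -> f | i | Hf | fS; H -> i | fT; T -> fg | iig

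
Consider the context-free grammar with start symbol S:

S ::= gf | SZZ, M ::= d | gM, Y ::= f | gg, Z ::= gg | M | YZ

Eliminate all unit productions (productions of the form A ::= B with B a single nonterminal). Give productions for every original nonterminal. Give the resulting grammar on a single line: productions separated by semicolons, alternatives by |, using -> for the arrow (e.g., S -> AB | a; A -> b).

Unit productions: Z->M.
Unit pairs (A ⇒* B via units): (Z,M).
S: inherits non-unit rules of {S} → SZZ | gf.
M: inherits non-unit rules of {M} → d | gM.
Y: inherits non-unit rules of {Y} → f | gg.
Z: inherits non-unit rules of {M, Z} → YZ | d | gM | gg.

S -> gf | SZZ; M -> d | gM; Y -> f | gg; Z -> d | YZ | gM | gg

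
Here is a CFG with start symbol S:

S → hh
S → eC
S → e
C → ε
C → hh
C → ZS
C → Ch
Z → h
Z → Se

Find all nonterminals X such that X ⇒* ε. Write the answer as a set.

Directly nullable (have an ε-rule): {C}.
Not nullable: S, Z — each has a terminal in every rule's right-hand side or depends on a non-nullable symbol.

{C}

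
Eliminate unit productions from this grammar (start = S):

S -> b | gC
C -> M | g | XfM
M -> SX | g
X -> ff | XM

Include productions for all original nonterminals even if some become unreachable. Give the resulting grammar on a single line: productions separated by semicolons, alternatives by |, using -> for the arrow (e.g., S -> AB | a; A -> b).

Unit productions: C->M.
Unit pairs (A ⇒* B via units): (C,M).
S: inherits non-unit rules of {S} → b | gC.
C: inherits non-unit rules of {C, M} → SX | XfM | g.
M: inherits non-unit rules of {M} → SX | g.
X: inherits non-unit rules of {X} → XM | ff.

S -> b | gC; C -> g | SX | XfM; M -> g | SX; X -> XM | ff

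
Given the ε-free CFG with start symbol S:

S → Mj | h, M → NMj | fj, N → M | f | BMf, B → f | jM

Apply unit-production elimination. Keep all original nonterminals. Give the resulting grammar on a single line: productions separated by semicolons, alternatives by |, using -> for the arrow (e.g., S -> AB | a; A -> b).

S -> h | Mj; B -> f | jM; M -> fj | NMj; N -> f | fj | BMf | NMj

Unit productions: N->M.
Unit pairs (A ⇒* B via units): (N,M).
S: inherits non-unit rules of {S} → Mj | h.
B: inherits non-unit rules of {B} → f | jM.
M: inherits non-unit rules of {M} → NMj | fj.
N: inherits non-unit rules of {M, N} → BMf | NMj | f | fj.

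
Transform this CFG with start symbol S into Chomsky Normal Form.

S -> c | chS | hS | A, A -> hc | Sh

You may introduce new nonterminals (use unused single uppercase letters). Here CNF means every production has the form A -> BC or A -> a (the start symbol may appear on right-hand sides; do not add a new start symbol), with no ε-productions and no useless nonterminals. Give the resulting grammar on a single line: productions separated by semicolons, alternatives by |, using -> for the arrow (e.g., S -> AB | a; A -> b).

S -> c | BC | BS | CD | SB; B -> h; C -> c; D -> BS

No ε-productions.
After unit-elimination: S -> c | Sh | hS | hc | chS; A -> Sh | hc.
TERM: introduce C -> c, B -> h and substitute in every rule of length ≥2.
BIN: S -> CBS becomes S -> CD, D -> BS.
Drop unreachable/unproductive: A.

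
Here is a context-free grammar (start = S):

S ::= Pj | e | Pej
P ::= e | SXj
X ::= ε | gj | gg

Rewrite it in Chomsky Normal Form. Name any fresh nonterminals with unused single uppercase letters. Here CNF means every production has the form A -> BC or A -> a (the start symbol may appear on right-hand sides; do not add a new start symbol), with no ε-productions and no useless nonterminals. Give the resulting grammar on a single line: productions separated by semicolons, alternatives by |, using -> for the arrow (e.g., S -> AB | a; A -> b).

S -> e | PA | PE; A -> j; B -> e; C -> g; D -> XA; E -> BA; P -> e | SA | SD; X -> CA | CC

Nullable: {X}; after ε-elimination: S -> e | Pj | Pej; P -> e | Sj | SXj; X -> gg | gj.
No unit productions to eliminate.
TERM: introduce B -> e, C -> g, A -> j and substitute in every rule of length ≥2.
BIN: P -> SXA becomes P -> SD, D -> XA; S -> PBA becomes S -> PE, E -> BA.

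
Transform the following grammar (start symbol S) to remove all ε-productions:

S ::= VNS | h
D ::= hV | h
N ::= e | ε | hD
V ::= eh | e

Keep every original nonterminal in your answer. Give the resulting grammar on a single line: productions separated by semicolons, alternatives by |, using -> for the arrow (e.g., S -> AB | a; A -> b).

Nullable set: {N}.
S -> VNS: N nullable, giving VNS | VS.
Drop N -> ε.
Unchanged (no nullable symbols): S -> h; D -> h; D -> hV; N -> e; N -> hD; V -> e; V -> eh.

S -> h | VS | VNS; D -> h | hV; N -> e | hD; V -> e | eh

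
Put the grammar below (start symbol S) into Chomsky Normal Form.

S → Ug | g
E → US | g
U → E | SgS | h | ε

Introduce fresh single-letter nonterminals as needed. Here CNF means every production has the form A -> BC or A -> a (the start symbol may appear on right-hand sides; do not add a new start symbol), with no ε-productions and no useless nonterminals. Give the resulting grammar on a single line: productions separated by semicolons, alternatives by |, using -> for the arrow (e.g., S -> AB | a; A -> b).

Nullable: {U}; after ε-elimination: S -> g | Ug; E -> S | g | US; U -> E | h | SgS.
After unit-elimination: S -> g | Ug; E -> g | US | Ug; U -> g | h | US | Ug | SgS.
TERM: introduce A -> g and substitute in every rule of length ≥2.
BIN: U -> SAS becomes U -> SB, B -> AS.
Drop unreachable/unproductive: E.

S -> g | UA; A -> g; B -> AS; U -> g | h | SB | UA | US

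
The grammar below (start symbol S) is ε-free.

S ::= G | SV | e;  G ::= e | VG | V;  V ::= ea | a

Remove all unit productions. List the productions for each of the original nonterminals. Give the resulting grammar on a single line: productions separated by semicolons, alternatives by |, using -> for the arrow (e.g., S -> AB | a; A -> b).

Unit productions: G->V, S->G.
Unit pairs (A ⇒* B via units): (G,V), (S,G), (S,V).
S: inherits non-unit rules of {G, S, V} → SV | VG | a | e | ea.
G: inherits non-unit rules of {G, V} → VG | a | e | ea.
V: inherits non-unit rules of {V} → a | ea.

S -> a | e | SV | VG | ea; G -> a | e | VG | ea; V -> a | ea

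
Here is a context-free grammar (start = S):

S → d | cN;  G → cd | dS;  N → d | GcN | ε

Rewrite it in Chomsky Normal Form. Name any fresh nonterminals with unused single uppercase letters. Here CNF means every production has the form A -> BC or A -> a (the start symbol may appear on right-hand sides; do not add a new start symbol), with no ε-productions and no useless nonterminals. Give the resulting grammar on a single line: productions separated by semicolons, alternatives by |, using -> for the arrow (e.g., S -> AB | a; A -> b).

Nullable: {N}; after ε-elimination: S -> c | d | cN; G -> cd | dS; N -> d | Gc | GcN.
No unit productions to eliminate.
TERM: introduce A -> c, B -> d and substitute in every rule of length ≥2.
BIN: N -> GAN becomes N -> GC, C -> AN.

S -> c | d | AN; A -> c; B -> d; C -> AN; G -> AB | BS; N -> d | GA | GC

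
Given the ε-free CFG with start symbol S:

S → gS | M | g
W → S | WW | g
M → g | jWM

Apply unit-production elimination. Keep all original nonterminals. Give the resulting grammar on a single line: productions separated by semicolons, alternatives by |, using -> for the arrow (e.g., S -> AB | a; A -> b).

S -> g | gS | jWM; M -> g | jWM; W -> g | WW | gS | jWM

Unit productions: S->M, W->S.
Unit pairs (A ⇒* B via units): (S,M), (W,M), (W,S).
S: inherits non-unit rules of {M, S} → g | gS | jWM.
M: inherits non-unit rules of {M} → g | jWM.
W: inherits non-unit rules of {M, S, W} → WW | g | gS | jWM.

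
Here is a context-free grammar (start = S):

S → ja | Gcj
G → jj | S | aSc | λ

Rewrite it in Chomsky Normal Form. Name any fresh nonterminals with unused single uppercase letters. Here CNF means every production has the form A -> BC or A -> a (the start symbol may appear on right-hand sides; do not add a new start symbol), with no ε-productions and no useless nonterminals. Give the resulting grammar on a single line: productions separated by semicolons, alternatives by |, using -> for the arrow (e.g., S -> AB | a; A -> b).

Nullable: {G}; after ε-elimination: S -> cj | ja | Gcj; G -> S | jj | aSc.
After unit-elimination: S -> cj | ja | Gcj; G -> cj | ja | jj | Gcj | aSc.
TERM: introduce C -> a, A -> c, B -> j and substitute in every rule of length ≥2.
BIN: G -> CSA becomes G -> CD, D -> SA; G -> GAB becomes G -> GE, E -> AB; S -> GAB becomes S -> GF, F -> AB.

S -> AB | BC | GF; A -> c; B -> j; C -> a; D -> SA; E -> AB; F -> AB; G -> AB | BB | BC | CD | GE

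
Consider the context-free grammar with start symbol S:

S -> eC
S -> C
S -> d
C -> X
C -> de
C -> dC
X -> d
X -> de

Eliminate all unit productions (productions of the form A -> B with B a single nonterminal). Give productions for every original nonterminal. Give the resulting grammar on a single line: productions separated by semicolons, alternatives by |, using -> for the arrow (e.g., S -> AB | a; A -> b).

Unit productions: C->X, S->C.
Unit pairs (A ⇒* B via units): (C,X), (S,C), (S,X).
S: inherits non-unit rules of {C, S, X} → d | dC | de | eC.
C: inherits non-unit rules of {C, X} → d | dC | de.
X: inherits non-unit rules of {X} → d | de.

S -> d | dC | de | eC; C -> d | dC | de; X -> d | de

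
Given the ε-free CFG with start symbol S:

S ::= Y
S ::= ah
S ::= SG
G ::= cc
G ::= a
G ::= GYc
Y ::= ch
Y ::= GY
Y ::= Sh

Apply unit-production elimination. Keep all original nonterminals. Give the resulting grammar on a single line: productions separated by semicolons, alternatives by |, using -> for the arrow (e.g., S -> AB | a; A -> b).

Unit productions: S->Y.
Unit pairs (A ⇒* B via units): (S,Y).
S: inherits non-unit rules of {S, Y} → GY | SG | Sh | ah | ch.
G: inherits non-unit rules of {G} → GYc | a | cc.
Y: inherits non-unit rules of {Y} → GY | Sh | ch.

S -> GY | SG | Sh | ah | ch; G -> a | cc | GYc; Y -> GY | Sh | ch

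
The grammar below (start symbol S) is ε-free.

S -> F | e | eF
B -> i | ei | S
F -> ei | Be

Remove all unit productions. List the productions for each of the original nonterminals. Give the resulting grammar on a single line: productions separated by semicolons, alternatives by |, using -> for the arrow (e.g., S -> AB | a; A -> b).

S -> e | Be | eF | ei; B -> e | i | Be | eF | ei; F -> Be | ei

Unit productions: B->S, S->F.
Unit pairs (A ⇒* B via units): (B,F), (B,S), (S,F).
S: inherits non-unit rules of {F, S} → Be | e | eF | ei.
B: inherits non-unit rules of {B, F, S} → Be | e | eF | ei | i.
F: inherits non-unit rules of {F} → Be | ei.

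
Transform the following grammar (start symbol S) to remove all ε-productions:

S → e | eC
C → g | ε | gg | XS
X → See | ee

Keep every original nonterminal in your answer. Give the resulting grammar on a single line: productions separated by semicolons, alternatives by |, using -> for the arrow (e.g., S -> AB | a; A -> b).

S -> e | eC; C -> g | XS | gg; X -> ee | See

Nullable set: {C}.
S -> eC: C nullable, giving e | eC.
Drop C -> ε.
Unchanged (no nullable symbols): S -> e; C -> XS; C -> g; C -> gg; X -> See; X -> ee.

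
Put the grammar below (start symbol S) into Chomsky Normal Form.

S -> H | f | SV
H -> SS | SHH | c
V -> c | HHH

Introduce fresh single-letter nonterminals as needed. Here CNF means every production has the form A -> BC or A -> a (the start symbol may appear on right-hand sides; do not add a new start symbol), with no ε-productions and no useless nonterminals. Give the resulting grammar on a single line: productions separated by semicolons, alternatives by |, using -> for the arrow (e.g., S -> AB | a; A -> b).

S -> c | f | SB | SS | SV; A -> HH; B -> HH; C -> HH; H -> c | SA | SS; V -> c | HC

No ε-productions.
After unit-elimination: S -> c | f | SS | SV | SHH; H -> c | SS | SHH; V -> c | HHH.
BIN: H -> SHH becomes H -> SA, A -> HH; S -> SHH becomes S -> SB, B -> HH; V -> HHH becomes V -> HC, C -> HH.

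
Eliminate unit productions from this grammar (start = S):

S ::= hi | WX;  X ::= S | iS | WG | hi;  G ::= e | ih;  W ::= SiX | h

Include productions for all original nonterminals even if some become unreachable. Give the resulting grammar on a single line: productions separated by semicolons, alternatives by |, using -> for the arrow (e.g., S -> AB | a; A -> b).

S -> WX | hi; G -> e | ih; W -> h | SiX; X -> WG | WX | hi | iS

Unit productions: X->S.
Unit pairs (A ⇒* B via units): (X,S).
S: inherits non-unit rules of {S} → WX | hi.
G: inherits non-unit rules of {G} → e | ih.
W: inherits non-unit rules of {W} → SiX | h.
X: inherits non-unit rules of {S, X} → WG | WX | hi | iS.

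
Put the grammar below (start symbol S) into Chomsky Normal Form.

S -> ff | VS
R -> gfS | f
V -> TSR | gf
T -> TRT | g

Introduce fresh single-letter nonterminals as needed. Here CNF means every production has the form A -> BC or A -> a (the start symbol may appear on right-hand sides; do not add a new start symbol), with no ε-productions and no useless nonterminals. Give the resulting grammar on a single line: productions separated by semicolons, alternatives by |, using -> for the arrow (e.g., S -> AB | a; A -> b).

No ε-productions.
No unit productions to eliminate.
TERM: introduce B -> f, A -> g and substitute in every rule of length ≥2.
BIN: R -> ABS becomes R -> AC, C -> BS; T -> TRT becomes T -> TD, D -> RT; V -> TSR becomes V -> TE, E -> SR.

S -> BB | VS; A -> g; B -> f; C -> BS; D -> RT; E -> SR; R -> f | AC; T -> g | TD; V -> AB | TE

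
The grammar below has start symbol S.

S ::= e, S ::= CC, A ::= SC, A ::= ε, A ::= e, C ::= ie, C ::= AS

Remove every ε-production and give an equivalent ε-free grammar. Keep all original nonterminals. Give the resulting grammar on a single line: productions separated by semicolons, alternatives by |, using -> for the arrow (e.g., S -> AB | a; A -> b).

Nullable set: {A}.
Drop A -> ε.
C -> AS: A nullable, giving AS | S.
Unchanged (no nullable symbols): S -> CC; S -> e; A -> SC; A -> e; C -> ie.

S -> e | CC; A -> e | SC; C -> S | AS | ie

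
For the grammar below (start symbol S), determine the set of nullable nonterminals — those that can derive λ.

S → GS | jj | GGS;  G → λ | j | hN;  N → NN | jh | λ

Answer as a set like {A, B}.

Directly nullable (have an ε-rule): {G, N}.
Not nullable: S — each has a terminal in every rule's right-hand side or depends on a non-nullable symbol.

{G, N}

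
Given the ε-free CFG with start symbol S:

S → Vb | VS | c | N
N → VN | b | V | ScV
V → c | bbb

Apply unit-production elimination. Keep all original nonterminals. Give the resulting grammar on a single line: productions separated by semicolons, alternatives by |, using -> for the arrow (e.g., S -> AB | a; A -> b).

S -> b | c | VN | VS | Vb | ScV | bbb; N -> b | c | VN | ScV | bbb; V -> c | bbb

Unit productions: N->V, S->N.
Unit pairs (A ⇒* B via units): (N,V), (S,N), (S,V).
S: inherits non-unit rules of {N, S, V} → ScV | VN | VS | Vb | b | bbb | c.
N: inherits non-unit rules of {N, V} → ScV | VN | b | bbb | c.
V: inherits non-unit rules of {V} → bbb | c.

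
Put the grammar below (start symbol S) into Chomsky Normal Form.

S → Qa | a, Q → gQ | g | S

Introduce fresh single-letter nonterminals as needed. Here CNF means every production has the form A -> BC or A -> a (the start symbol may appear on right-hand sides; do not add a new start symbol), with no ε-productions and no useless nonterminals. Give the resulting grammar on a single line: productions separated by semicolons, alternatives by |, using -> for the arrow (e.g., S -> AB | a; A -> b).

No ε-productions.
After unit-elimination: S -> a | Qa; Q -> a | g | Qa | gQ.
TERM: introduce A -> a, B -> g and substitute in every rule of length ≥2.

S -> a | QA; A -> a; B -> g; Q -> a | g | BQ | QA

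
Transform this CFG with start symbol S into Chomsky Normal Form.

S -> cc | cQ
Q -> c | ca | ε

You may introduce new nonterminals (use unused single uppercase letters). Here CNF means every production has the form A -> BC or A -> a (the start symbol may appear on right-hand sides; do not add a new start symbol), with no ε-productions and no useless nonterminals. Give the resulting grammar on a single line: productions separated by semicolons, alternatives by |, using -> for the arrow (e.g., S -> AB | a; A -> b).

S -> c | AA | AQ; A -> c; B -> a; Q -> c | AB

Nullable: {Q}; after ε-elimination: S -> c | cQ | cc; Q -> c | ca.
No unit productions to eliminate.
TERM: introduce B -> a, A -> c and substitute in every rule of length ≥2.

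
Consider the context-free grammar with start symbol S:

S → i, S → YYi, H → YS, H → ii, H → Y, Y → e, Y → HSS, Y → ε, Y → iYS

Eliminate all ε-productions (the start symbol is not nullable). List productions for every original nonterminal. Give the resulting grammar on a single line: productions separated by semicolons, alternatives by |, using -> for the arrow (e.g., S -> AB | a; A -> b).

S -> i | Yi | YYi; H -> S | Y | YS | ii; Y -> e | SS | iS | HSS | iYS

Nullable set: {H, Y}.
S -> YYi: Y, Y nullable, giving YYi | Yi | i.
H -> Y: Y nullable, giving Y.
H -> YS: Y nullable, giving S | YS.
Drop Y -> ε.
Y -> HSS: H nullable, giving HSS | SS.
Y -> iYS: Y nullable, giving iS | iYS.
Unchanged (no nullable symbols): S -> i; H -> ii; Y -> e.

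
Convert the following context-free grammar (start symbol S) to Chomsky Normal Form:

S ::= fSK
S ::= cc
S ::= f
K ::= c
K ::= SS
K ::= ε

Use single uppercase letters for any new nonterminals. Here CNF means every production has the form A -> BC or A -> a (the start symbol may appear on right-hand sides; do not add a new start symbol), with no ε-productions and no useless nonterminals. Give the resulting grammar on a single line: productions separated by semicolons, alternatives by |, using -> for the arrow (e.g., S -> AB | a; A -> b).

Nullable: {K}; after ε-elimination: S -> f | cc | fS | fSK; K -> c | SS.
No unit productions to eliminate.
TERM: introduce A -> c, B -> f and substitute in every rule of length ≥2.
BIN: S -> BSK becomes S -> BC, C -> SK.

S -> f | AA | BC | BS; A -> c; B -> f; C -> SK; K -> c | SS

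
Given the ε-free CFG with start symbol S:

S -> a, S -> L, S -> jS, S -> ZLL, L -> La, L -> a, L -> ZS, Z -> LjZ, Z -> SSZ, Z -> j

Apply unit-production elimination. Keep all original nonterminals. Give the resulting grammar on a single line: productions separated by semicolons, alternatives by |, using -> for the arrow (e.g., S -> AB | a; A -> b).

S -> a | La | ZS | jS | ZLL; L -> a | La | ZS; Z -> j | LjZ | SSZ

Unit productions: S->L.
Unit pairs (A ⇒* B via units): (S,L).
S: inherits non-unit rules of {L, S} → La | ZLL | ZS | a | jS.
L: inherits non-unit rules of {L} → La | ZS | a.
Z: inherits non-unit rules of {Z} → LjZ | SSZ | j.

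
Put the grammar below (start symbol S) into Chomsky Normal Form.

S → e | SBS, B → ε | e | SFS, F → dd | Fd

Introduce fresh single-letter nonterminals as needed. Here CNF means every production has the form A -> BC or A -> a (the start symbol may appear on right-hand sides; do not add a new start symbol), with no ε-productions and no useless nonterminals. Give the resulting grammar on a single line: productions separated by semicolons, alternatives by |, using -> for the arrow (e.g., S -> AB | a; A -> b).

Nullable: {B}; after ε-elimination: S -> e | SS | SBS; B -> e | SFS; F -> Fd | dd.
No unit productions to eliminate.
TERM: introduce A -> d and substitute in every rule of length ≥2.
BIN: B -> SFS becomes B -> SC, C -> FS; S -> SBS becomes S -> SD, D -> BS.

S -> e | SD | SS; A -> d; B -> e | SC; C -> FS; D -> BS; F -> AA | FA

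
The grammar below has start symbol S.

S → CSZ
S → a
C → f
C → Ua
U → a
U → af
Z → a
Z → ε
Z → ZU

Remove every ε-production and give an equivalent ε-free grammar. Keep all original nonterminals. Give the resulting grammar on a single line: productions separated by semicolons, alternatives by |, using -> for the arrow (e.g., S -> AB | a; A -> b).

S -> a | CS | CSZ; C -> f | Ua; U -> a | af; Z -> U | a | ZU

Nullable set: {Z}.
S -> CSZ: Z nullable, giving CS | CSZ.
Drop Z -> ε.
Z -> ZU: Z nullable, giving U | ZU.
Unchanged (no nullable symbols): S -> a; C -> Ua; C -> f; U -> a; U -> af; Z -> a.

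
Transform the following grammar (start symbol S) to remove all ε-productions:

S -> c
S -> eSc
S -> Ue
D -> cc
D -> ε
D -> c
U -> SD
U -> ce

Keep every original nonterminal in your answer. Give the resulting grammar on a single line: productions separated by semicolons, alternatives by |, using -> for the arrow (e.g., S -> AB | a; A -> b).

Nullable set: {D}.
Drop D -> ε.
U -> SD: D nullable, giving S | SD.
Unchanged (no nullable symbols): S -> Ue; S -> c; S -> eSc; D -> c; D -> cc; U -> ce.

S -> c | Ue | eSc; D -> c | cc; U -> S | SD | ce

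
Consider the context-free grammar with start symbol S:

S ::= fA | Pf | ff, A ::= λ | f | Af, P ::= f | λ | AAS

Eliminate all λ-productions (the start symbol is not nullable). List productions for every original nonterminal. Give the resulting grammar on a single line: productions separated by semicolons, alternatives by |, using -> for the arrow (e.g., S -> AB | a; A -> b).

Nullable set: {A, P}.
S -> Pf: P nullable, giving Pf | f.
S -> fA: A nullable, giving f | fA.
Drop A -> λ.
A -> Af: A nullable, giving Af | f.
Drop P -> λ.
P -> AAS: A, A nullable, giving AAS | AS | S.
Unchanged (no nullable symbols): S -> ff; A -> f; P -> f.

S -> f | Pf | fA | ff; A -> f | Af; P -> S | f | AS | AAS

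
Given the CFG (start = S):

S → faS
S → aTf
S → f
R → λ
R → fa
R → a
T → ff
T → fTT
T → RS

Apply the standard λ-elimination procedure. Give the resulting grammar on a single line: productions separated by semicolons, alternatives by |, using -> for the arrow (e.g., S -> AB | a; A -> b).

S -> f | aTf | faS; R -> a | fa; T -> S | RS | ff | fTT

Nullable set: {R}.
Drop R -> λ.
T -> RS: R nullable, giving RS | S.
Unchanged (no nullable symbols): S -> aTf; S -> f; S -> faS; R -> a; R -> fa; T -> fTT; T -> ff.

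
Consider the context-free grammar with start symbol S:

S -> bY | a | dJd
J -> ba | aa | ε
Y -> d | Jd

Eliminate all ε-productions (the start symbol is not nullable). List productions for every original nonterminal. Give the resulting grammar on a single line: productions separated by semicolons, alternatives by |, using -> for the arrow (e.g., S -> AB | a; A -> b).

S -> a | bY | dd | dJd; J -> aa | ba; Y -> d | Jd

Nullable set: {J}.
S -> dJd: J nullable, giving dJd | dd.
Drop J -> ε.
Y -> Jd: J nullable, giving Jd | d.
Unchanged (no nullable symbols): S -> a; S -> bY; J -> aa; J -> ba; Y -> d.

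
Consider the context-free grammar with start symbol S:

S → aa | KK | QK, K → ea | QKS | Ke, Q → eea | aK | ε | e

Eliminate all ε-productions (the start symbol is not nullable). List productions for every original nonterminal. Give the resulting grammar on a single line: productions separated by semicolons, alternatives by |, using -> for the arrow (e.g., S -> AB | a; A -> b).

S -> K | KK | QK | aa; K -> KS | Ke | ea | QKS; Q -> e | aK | eea

Nullable set: {Q}.
S -> QK: Q nullable, giving K | QK.
K -> QKS: Q nullable, giving KS | QKS.
Drop Q -> ε.
Unchanged (no nullable symbols): S -> KK; S -> aa; K -> Ke; K -> ea; Q -> aK; Q -> e; Q -> eea.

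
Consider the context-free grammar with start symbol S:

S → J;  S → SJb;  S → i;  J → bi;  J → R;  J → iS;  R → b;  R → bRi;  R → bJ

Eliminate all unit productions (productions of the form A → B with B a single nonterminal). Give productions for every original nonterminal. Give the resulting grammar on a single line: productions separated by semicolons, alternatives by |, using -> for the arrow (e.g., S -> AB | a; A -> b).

S -> b | i | bJ | bi | iS | SJb | bRi; J -> b | bJ | bi | iS | bRi; R -> b | bJ | bRi

Unit productions: J->R, S->J.
Unit pairs (A ⇒* B via units): (J,R), (S,J), (S,R).
S: inherits non-unit rules of {J, R, S} → SJb | b | bJ | bRi | bi | i | iS.
J: inherits non-unit rules of {J, R} → b | bJ | bRi | bi | iS.
R: inherits non-unit rules of {R} → b | bJ | bRi.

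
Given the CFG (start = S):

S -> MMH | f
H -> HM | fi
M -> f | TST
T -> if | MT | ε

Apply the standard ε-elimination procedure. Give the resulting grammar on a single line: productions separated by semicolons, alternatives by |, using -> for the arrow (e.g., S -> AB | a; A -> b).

Nullable set: {T}.
M -> TST: T, T nullable, giving S | ST | TS | TST.
Drop T -> ε.
T -> MT: T nullable, giving M | MT.
Unchanged (no nullable symbols): S -> MMH; S -> f; H -> HM; H -> fi; M -> f; T -> if.

S -> f | MMH; H -> HM | fi; M -> S | f | ST | TS | TST; T -> M | MT | if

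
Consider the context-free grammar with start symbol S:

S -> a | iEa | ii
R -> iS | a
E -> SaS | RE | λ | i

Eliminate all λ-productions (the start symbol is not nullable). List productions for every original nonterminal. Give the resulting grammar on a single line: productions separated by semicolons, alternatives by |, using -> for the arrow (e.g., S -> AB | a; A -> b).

Nullable set: {E}.
S -> iEa: E nullable, giving iEa | ia.
Drop E -> λ.
E -> RE: E nullable, giving R | RE.
Unchanged (no nullable symbols): S -> a; S -> ii; E -> SaS; E -> i; R -> a; R -> iS.

S -> a | ia | ii | iEa; E -> R | i | RE | SaS; R -> a | iS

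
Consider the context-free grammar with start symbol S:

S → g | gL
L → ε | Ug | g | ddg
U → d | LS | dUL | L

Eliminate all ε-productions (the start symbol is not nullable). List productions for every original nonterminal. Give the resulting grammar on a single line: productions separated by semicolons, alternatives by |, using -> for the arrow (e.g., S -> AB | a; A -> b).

Nullable set: {L, U}.
S -> gL: L nullable, giving g | gL.
Drop L -> ε.
L -> Ug: U nullable, giving Ug | g.
U -> L: L nullable, giving L.
U -> LS: L nullable, giving LS | S.
U -> dUL: U, L nullable, giving d | dL | dU | dUL.
Unchanged (no nullable symbols): S -> g; L -> ddg; L -> g; U -> d.

S -> g | gL; L -> g | Ug | ddg; U -> L | S | d | LS | dL | dU | dUL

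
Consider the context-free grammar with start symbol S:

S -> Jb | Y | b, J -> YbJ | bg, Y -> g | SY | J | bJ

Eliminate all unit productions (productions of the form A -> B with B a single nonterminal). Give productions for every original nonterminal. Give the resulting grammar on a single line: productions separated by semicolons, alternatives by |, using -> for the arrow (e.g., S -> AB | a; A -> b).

S -> b | g | Jb | SY | bJ | bg | YbJ; J -> bg | YbJ; Y -> g | SY | bJ | bg | YbJ

Unit productions: S->Y, Y->J.
Unit pairs (A ⇒* B via units): (S,J), (S,Y), (Y,J).
S: inherits non-unit rules of {J, S, Y} → Jb | SY | YbJ | b | bJ | bg | g.
J: inherits non-unit rules of {J} → YbJ | bg.
Y: inherits non-unit rules of {J, Y} → SY | YbJ | bJ | bg | g.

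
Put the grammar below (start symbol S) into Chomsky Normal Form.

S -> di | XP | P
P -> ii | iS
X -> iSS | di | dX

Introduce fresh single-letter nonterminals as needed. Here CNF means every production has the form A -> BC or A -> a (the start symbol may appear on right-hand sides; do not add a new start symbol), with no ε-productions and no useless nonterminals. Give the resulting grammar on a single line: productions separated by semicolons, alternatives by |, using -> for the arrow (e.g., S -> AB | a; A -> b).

No ε-productions.
After unit-elimination: S -> XP | di | iS | ii; P -> iS | ii; X -> dX | di | iSS.
TERM: introduce B -> d, A -> i and substitute in every rule of length ≥2.
BIN: X -> ASS becomes X -> AC, C -> SS.

S -> AA | AS | BA | XP; A -> i; B -> d; C -> SS; P -> AA | AS; X -> AC | BA | BX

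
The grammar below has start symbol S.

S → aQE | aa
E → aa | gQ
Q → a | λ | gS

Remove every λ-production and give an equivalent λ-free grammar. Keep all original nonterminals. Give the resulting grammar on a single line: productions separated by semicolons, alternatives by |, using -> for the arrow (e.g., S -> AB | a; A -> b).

S -> aE | aa | aQE; E -> g | aa | gQ; Q -> a | gS

Nullable set: {Q}.
S -> aQE: Q nullable, giving aE | aQE.
E -> gQ: Q nullable, giving g | gQ.
Drop Q -> λ.
Unchanged (no nullable symbols): S -> aa; E -> aa; Q -> a; Q -> gS.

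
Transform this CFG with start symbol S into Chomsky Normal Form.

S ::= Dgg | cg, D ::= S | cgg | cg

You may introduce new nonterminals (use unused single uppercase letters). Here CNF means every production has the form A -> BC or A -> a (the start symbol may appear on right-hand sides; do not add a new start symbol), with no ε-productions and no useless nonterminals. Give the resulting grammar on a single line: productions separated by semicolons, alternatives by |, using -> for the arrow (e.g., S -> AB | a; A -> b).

S -> BA | DF; A -> g; B -> c; C -> AA; D -> BA | BC | DE; E -> AA; F -> AA

No ε-productions.
After unit-elimination: S -> cg | Dgg; D -> cg | Dgg | cgg.
TERM: introduce B -> c, A -> g and substitute in every rule of length ≥2.
BIN: D -> BAA becomes D -> BC, C -> AA; D -> DAA becomes D -> DE, E -> AA; S -> DAA becomes S -> DF, F -> AA.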